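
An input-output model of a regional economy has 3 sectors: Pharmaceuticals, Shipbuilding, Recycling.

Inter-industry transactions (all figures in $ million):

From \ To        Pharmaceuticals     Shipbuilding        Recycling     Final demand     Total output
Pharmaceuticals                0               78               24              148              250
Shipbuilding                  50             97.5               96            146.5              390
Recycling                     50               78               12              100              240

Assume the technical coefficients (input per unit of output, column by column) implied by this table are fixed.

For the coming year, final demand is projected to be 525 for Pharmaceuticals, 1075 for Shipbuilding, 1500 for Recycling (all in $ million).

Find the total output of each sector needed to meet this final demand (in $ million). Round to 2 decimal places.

x_P = 1412.53, x_S = 3166.22, x_R = 2542.90

Technical coefficients a_ij = z_ij / X_j:
  a_PP = 0/250 = 0.00, a_SP = 50/250 = 0.20, a_RP = 50/250 = 0.20
  a_PS = 78/390 = 0.20, a_SS = 97.5/390 = 0.25, a_RS = 78/390 = 0.20
  a_PR = 24/240 = 0.10, a_SR = 96/240 = 0.40, a_RR = 12/240 = 0.05
I − A =
  [   1.00    -0.20    -0.10]
  [  -0.20     0.75    -0.40]
  [  -0.20    -0.20     0.95]
Cofactors of I−A, C_ij = (−1)^(i+j)·(minor ij) (rows/columns in the sector order above):
  C_11 = (0.75)(0.95) − (-0.40)(-0.20) = 0.6325
  C_12 = −[(-0.20)(0.95) − (-0.40)(-0.20)] = 0.2700
  C_13 = (-0.20)(-0.20) − (0.75)(-0.20) = 0.1900
  C_21 = −[(-0.20)(0.95) − (-0.10)(-0.20)] = 0.2100
  C_22 = (1.00)(0.95) − (-0.10)(-0.20) = 0.9300
  C_23 = −[(1.00)(-0.20) − (-0.20)(-0.20)] = 0.2400
  C_31 = (-0.20)(-0.40) − (-0.10)(0.75) = 0.1550
  C_32 = −[(1.00)(-0.40) − (-0.10)(-0.20)] = 0.4200
  C_33 = (1.00)(0.75) − (-0.20)(-0.20) = 0.7100
det(I−A) = Σ_j (I−A)_1j·C_1j = (1.00)(0.6325) + (-0.20)(0.2700) + (-0.10)(0.1900) = 0.5595
adj(I−A) = Cᵀ =
  [ 0.6325   0.2100   0.1550]
  [ 0.2700   0.9300   0.4200]
  [ 0.1900   0.2400   0.7100]
(I − A)⁻¹ = adj(I−A) / det(I−A) ≈
  [   1.1305     0.3753     0.2770]
  [   0.4826     1.6622     0.7507]
  [   0.3396     0.4290     1.2690]
x = (I − A)⁻¹ d = adj(I−A)·d / det(I−A), with det(I−A) = 0.5595:
  x_P = (0.6325·525 + 0.2100·1075 + 0.1550·1500) / 0.5595 = 790.3125 / 0.5595 ≈ 1412.53
  x_S = (0.2700·525 + 0.9300·1075 + 0.4200·1500) / 0.5595 = 1771.50 / 0.5595 ≈ 3166.22
  x_R = (0.1900·525 + 0.2400·1075 + 0.7100·1500) / 0.5595 = 1422.75 / 0.5595 ≈ 2542.90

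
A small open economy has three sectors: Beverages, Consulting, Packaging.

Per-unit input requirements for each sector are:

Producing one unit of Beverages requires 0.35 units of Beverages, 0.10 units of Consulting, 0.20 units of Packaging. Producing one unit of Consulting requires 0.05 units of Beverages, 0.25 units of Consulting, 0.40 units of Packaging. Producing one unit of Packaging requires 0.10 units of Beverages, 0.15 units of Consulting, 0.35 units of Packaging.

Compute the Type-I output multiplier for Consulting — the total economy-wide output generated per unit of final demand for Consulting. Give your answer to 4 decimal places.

I − A =
  [   0.65    -0.05    -0.10]
  [  -0.10     0.75    -0.15]
  [  -0.20    -0.40     0.65]
Cofactors of I−A, C_ij = (−1)^(i+j)·(minor ij) (rows/columns in the sector order above):
  C_11 = (0.75)(0.65) − (-0.15)(-0.40) = 0.4275
  C_12 = −[(-0.10)(0.65) − (-0.15)(-0.20)] = 0.0950
  C_13 = (-0.10)(-0.40) − (0.75)(-0.20) = 0.1900
  C_21 = −[(-0.05)(0.65) − (-0.10)(-0.40)] = 0.0725
  C_22 = (0.65)(0.65) − (-0.10)(-0.20) = 0.4025
  C_23 = −[(0.65)(-0.40) − (-0.05)(-0.20)] = 0.2700
  C_31 = (-0.05)(-0.15) − (-0.10)(0.75) = 0.0825
  C_32 = −[(0.65)(-0.15) − (-0.10)(-0.10)] = 0.1075
  C_33 = (0.65)(0.75) − (-0.05)(-0.10) = 0.4825
det(I−A) = Σ_j (I−A)_1j·C_1j = (0.65)(0.4275) + (-0.05)(0.0950) + (-0.10)(0.1900) = 0.254125
adj(I−A) = Cᵀ =
  [ 0.4275   0.0725   0.0825]
  [ 0.0950   0.4025   0.1075]
  [ 0.1900   0.2700   0.4825]
(I − A)⁻¹ = adj(I−A) / det(I−A) ≈
  [   1.68224     0.28529     0.32464]
  [   0.37383     1.58387     0.42302]
  [   0.74766     1.06247     1.89867]
The output multiplier for sector j is the column-j sum of the Leontief inverse (I − A)⁻¹ = adj(I−A) / det(I−A).
Column C of adj(I−A): (0.0725, 0.4025, 0.2700); det(I−A) = 0.254125.
m_C = (0.0725 + 0.4025 + 0.2700) / 0.254125 = 0.745 / 0.254125 ≈ 2.9316.

m_C = 2.9316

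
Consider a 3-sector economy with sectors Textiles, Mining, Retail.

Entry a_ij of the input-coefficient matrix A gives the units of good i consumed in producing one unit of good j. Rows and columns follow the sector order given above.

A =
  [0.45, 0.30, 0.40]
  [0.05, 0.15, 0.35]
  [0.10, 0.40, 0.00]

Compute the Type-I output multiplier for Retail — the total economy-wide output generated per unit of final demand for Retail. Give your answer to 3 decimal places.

m_R = 3.437

I − A =
  [   0.55    -0.30    -0.40]
  [  -0.05     0.85    -0.35]
  [  -0.10    -0.40     1.00]
Cofactors of I−A, C_ij = (−1)^(i+j)·(minor ij) (rows/columns in the sector order above):
  C_11 = (0.85)(1.00) − (-0.35)(-0.40) = 0.7100
  C_12 = −[(-0.05)(1.00) − (-0.35)(-0.10)] = 0.0850
  C_13 = (-0.05)(-0.40) − (0.85)(-0.10) = 0.1050
  C_21 = −[(-0.30)(1.00) − (-0.40)(-0.40)] = 0.4600
  C_22 = (0.55)(1.00) − (-0.40)(-0.10) = 0.5100
  C_23 = −[(0.55)(-0.40) − (-0.30)(-0.10)] = 0.2500
  C_31 = (-0.30)(-0.35) − (-0.40)(0.85) = 0.4450
  C_32 = −[(0.55)(-0.35) − (-0.40)(-0.05)] = 0.2125
  C_33 = (0.55)(0.85) − (-0.30)(-0.05) = 0.4525
det(I−A) = Σ_j (I−A)_1j·C_1j = (0.55)(0.7100) + (-0.30)(0.0850) + (-0.40)(0.1050) = 0.3230
adj(I−A) = Cᵀ =
  [ 0.7100   0.4600   0.4450]
  [ 0.0850   0.5100   0.2125]
  [ 0.1050   0.2500   0.4525]
(I − A)⁻¹ = adj(I−A) / det(I−A) ≈
  [   2.1981     1.4241     1.3777]
  [   0.2632     1.5789     0.6579]
  [   0.3251     0.7740     1.4009]
The output multiplier for sector j is the column-j sum of the Leontief inverse (I − A)⁻¹ = adj(I−A) / det(I−A).
Column R of adj(I−A): (0.4450, 0.2125, 0.4525); det(I−A) = 0.3230.
m_R = (0.4450 + 0.2125 + 0.4525) / 0.3230 = 1.11 / 0.3230 ≈ 3.437.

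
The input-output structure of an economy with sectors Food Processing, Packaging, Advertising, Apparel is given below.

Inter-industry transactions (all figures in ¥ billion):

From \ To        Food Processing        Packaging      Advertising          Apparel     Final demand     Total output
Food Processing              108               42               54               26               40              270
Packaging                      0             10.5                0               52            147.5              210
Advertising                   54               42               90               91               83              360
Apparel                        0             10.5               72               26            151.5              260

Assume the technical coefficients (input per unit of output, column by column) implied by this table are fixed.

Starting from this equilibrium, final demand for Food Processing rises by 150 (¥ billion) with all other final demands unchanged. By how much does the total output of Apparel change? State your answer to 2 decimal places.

Technical coefficients a_ij = z_ij / X_j:
  a_11 = 108/270 = 0.40, a_21 = 0/270 = 0.00, a_31 = 54/270 = 0.20, a_41 = 0/270 = 0.00
  a_12 = 42/210 = 0.20, a_22 = 10.5/210 = 0.05, a_32 = 42/210 = 0.20, a_42 = 10.5/210 = 0.05
  a_13 = 54/360 = 0.15, a_23 = 0/360 = 0.00, a_33 = 90/360 = 0.25, a_43 = 72/360 = 0.20
  a_14 = 26/260 = 0.10, a_24 = 52/260 = 0.20, a_34 = 91/260 = 0.35, a_44 = 26/260 = 0.10
I − A =
  [   0.60    -0.20    -0.15    -0.10]
  [   0.00     0.95     0.00    -0.20]
  [  -0.20    -0.20     0.75    -0.35]
  [   0.00    -0.05    -0.20     0.90]
Compute the cofactors C_ij = (−1)^(i+j)·(3×3 minor ij) of I−A; the adjugate is their transpose:
adj(I−A) = Cᵀ =
  [ 0.559250   0.158375   0.153750   0.157125]
  [ 0.008000   0.332000   0.024000   0.084000]
  [ 0.169000   0.155500   0.507000   0.250500]
  [ 0.038000   0.053000   0.114000   0.399000]
det(I−A) = Σ_j (I−A)_1j·C_1j = (0.60)(0.559250) + (-0.20)(0.008000) + (-0.15)(0.169000) + (-0.10)(0.038000) = 0.3048
(I − A)⁻¹ = adj(I−A) / det(I−A) ≈
  [   1.8348     0.5196     0.5044     0.5155]
  [   0.0262     1.0892     0.0787     0.2756]
  [   0.5545     0.5102     1.6634     0.8219]
  [   0.1247     0.1739     0.3740     1.3091]
Δx = (I − A)⁻¹ Δd with Δd having +150 in the Food Processing component and 0 elsewhere.
So Δx_4 = L_41 · (+150), where L_41 = adj(I−A)_41 / det(I−A) = 0.038000 / 0.3048.
Δx_4 = 0.038000 × (+150) / 0.3048 = 5.70 / 0.3048 ≈ 18.70.

Δx_4 = 18.70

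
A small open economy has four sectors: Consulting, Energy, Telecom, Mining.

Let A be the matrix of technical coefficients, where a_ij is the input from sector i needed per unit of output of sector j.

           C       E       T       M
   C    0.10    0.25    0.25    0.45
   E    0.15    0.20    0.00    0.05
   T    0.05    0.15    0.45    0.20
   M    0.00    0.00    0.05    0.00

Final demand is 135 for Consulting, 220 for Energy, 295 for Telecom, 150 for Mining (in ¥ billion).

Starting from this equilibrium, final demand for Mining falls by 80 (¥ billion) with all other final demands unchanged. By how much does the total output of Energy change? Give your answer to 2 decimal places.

Δx_E = -15.66

I − A =
  [   0.90    -0.25    -0.25    -0.45]
  [  -0.15     0.80     0.00    -0.05]
  [  -0.05    -0.15     0.55    -0.20]
  [   0.00     0.00    -0.05     1.00]
Compute the cofactors C_ij = (−1)^(i+j)·(3×3 minor ij) of I−A; the adjugate is their transpose:
adj(I−A) = Cᵀ =
  [ 0.431625   0.175875   0.218625   0.246750]
  [ 0.081125   0.472375   0.043125   0.068750]
  [ 0.062500   0.147500   0.682500   0.172000]
  [ 0.003125   0.007375   0.034125   0.359750]
det(I−A) = Σ_j (I−A)_1j·C_1j = (0.90)(0.431625) + (-0.25)(0.081125) + (-0.25)(0.062500) + (-0.45)(0.003125) = 0.35115
(I − A)⁻¹ = adj(I−A) / det(I−A) ≈
  [   1.2292     0.5009     0.6226     0.7027]
  [   0.2310     1.3452     0.1228     0.1958]
  [   0.1780     0.4200     1.9436     0.4898]
  [   0.0089     0.0210     0.0972     1.0245]
Δx = (I − A)⁻¹ Δd with Δd having -80 in the Mining component and 0 elsewhere.
So Δx_E = L_EM · (-80), where L_EM = adj(I−A)_EM / det(I−A) = 0.068750 / 0.35115.
Δx_E = 0.068750 × (-80) / 0.35115 = -5.50 / 0.35115 ≈ -15.66.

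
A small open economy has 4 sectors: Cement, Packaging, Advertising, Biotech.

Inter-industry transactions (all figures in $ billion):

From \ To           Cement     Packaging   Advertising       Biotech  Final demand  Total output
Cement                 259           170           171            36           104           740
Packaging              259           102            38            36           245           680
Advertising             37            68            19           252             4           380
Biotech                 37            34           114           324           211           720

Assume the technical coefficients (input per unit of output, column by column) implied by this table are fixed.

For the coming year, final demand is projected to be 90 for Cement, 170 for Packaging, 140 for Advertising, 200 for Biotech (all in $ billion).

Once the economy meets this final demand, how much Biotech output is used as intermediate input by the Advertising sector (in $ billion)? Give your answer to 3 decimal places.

z_43 = 167.045

Technical coefficients a_ij = z_ij / X_j:
  a_11 = 259/740 = 0.35, a_21 = 259/740 = 0.35, a_31 = 37/740 = 0.05, a_41 = 37/740 = 0.05
  a_12 = 170/680 = 0.25, a_22 = 102/680 = 0.15, a_32 = 68/680 = 0.10, a_42 = 34/680 = 0.05
  a_13 = 171/380 = 0.45, a_23 = 38/380 = 0.10, a_33 = 19/380 = 0.05, a_43 = 114/380 = 0.30
  a_14 = 36/720 = 0.05, a_24 = 36/720 = 0.05, a_34 = 252/720 = 0.35, a_44 = 324/720 = 0.45
I − A =
  [   0.65    -0.25    -0.45    -0.05]
  [  -0.35     0.85    -0.10    -0.05]
  [  -0.05    -0.10     0.95    -0.35]
  [  -0.05    -0.05    -0.30     0.55]
Compute the cofactors C_ij = (−1)^(i+j)·(3×3 minor ij) of I−A; the adjugate is their transpose:
adj(I−A) = Cᵀ =
  [ 0.343750   0.140875   0.239750   0.196625]
  [ 0.153750   0.248000   0.138250   0.124500]
  [ 0.063750   0.058250   0.250500   0.170500]
  [ 0.080000   0.067125   0.171000   0.399125]
det(I−A) = Σ_j (I−A)_1j·C_1j = (0.65)(0.343750) + (-0.25)(0.153750) + (-0.45)(0.063750) + (-0.05)(0.080000) = 0.1523125
(I − A)⁻¹ = adj(I−A) / det(I−A) ≈
  [   2.2569     0.9249     1.5741     1.2909]
  [   1.0094     1.6282     0.9077     0.8174]
  [   0.4185     0.3824     1.6446     1.1194]
  [   0.5252     0.4407     1.1227     2.6204]
First solve x = (I − A)⁻¹ d = adj(I−A)·d / det(I−A); in particular x_3 = (0.063750·90 + 0.058250·170 + 0.250500·140 + 0.170500·200) / 0.1523125 = 84.81 / 0.1523125 ≈ 556.81576.
Intermediate flow from 4 to 3: z_43 = a_43 · x_3 = 0.30 × 84.81 / 0.1523125 = 25.443 / 0.1523125 ≈ 167.045.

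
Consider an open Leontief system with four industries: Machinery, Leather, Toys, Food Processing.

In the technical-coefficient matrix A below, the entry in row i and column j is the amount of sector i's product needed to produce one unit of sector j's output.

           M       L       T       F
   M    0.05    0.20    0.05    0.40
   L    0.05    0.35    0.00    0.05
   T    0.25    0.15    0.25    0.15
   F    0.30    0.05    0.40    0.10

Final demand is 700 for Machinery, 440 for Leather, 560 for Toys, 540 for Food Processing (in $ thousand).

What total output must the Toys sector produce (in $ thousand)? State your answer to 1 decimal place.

x_T = 2061.1

I − A =
  [   0.95    -0.20    -0.05    -0.40]
  [  -0.05     0.65     0.00    -0.05]
  [  -0.25    -0.15     0.75    -0.15]
  [  -0.30    -0.05    -0.40     0.90]
Compute the cofactors C_ij = (−1)^(i+j)·(3×3 minor ij) of I−A; the adjugate is their transpose:
adj(I−A) = Cᵀ =
  [ 0.394875   0.169125   0.137125   0.207750]
  [ 0.047000   0.440750   0.030000   0.050375]
  [ 0.184250   0.176375   0.462375   0.168750]
  [ 0.216125   0.159250   0.252875   0.447125]
det(I−A) = Σ_j (I−A)_1j·C_1j = (0.95)(0.394875) + (-0.20)(0.047000) + (-0.05)(0.184250) + (-0.40)(0.216125) = 0.27006875
(I − A)⁻¹ = adj(I−A) / det(I−A) ≈
  [   1.4621     0.6262     0.5077     0.7692]
  [   0.1740     1.6320     0.1111     0.1865]
  [   0.6822     0.6531     1.7121     0.6248]
  [   0.8003     0.5897     0.9363     1.6556]
x = (I − A)⁻¹ d = adj(I−A)·d / det(I−A), with det(I−A) = 0.27006875:
  x_M = (0.394875·700 + 0.169125·440 + 0.137125·560 + 0.207750·540) / 0.27006875 = 539.8025 / 0.27006875 ≈ 1998.8
  x_L = (0.047000·700 + 0.440750·440 + 0.030000·560 + 0.050375·540) / 0.27006875 = 270.8325 / 0.27006875 ≈ 1002.8
  x_T = (0.184250·700 + 0.176375·440 + 0.462375·560 + 0.168750·540) / 0.27006875 = 556.635 / 0.27006875 ≈ 2061.1
  x_F = (0.216125·700 + 0.159250·440 + 0.252875·560 + 0.447125·540) / 0.27006875 = 604.415 / 0.27006875 ≈ 2238.0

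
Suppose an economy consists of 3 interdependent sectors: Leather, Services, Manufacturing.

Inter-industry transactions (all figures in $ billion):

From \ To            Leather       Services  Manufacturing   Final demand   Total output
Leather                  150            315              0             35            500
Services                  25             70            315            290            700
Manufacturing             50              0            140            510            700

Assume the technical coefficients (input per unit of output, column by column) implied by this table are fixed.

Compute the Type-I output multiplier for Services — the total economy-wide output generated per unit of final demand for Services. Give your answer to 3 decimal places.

m_2 = 2.072

Technical coefficients a_ij = z_ij / X_j:
  a_11 = 150/500 = 0.30, a_21 = 25/500 = 0.05, a_31 = 50/500 = 0.10
  a_12 = 315/700 = 0.45, a_22 = 70/700 = 0.10, a_32 = 0/700 = 0.00
  a_13 = 0/700 = 0.00, a_23 = 315/700 = 0.45, a_33 = 140/700 = 0.20
I − A =
  [   0.70    -0.45     0.00]
  [  -0.05     0.90    -0.45]
  [  -0.10     0.00     0.80]
Cofactors of I−A, C_ij = (−1)^(i+j)·(minor ij) (rows/columns in the sector order above):
  C_11 = (0.90)(0.80) − (-0.45)(0.00) = 0.7200
  C_12 = −[(-0.05)(0.80) − (-0.45)(-0.10)] = 0.0850
  C_13 = (-0.05)(0.00) − (0.90)(-0.10) = 0.0900
  C_21 = −[(-0.45)(0.80) − (0.00)(0.00)] = 0.3600
  C_22 = (0.70)(0.80) − (0.00)(-0.10) = 0.5600
  C_23 = −[(0.70)(0.00) − (-0.45)(-0.10)] = 0.0450
  C_31 = (-0.45)(-0.45) − (0.00)(0.90) = 0.2025
  C_32 = −[(0.70)(-0.45) − (0.00)(-0.05)] = 0.3150
  C_33 = (0.70)(0.90) − (-0.45)(-0.05) = 0.6075
det(I−A) = Σ_j (I−A)_1j·C_1j = (0.70)(0.7200) + (-0.45)(0.0850) + (0.00)(0.0900) = 0.46575
adj(I−A) = Cᵀ =
  [ 0.7200   0.3600   0.2025]
  [ 0.0850   0.5600   0.3150]
  [ 0.0900   0.0450   0.6075]
(I − A)⁻¹ = adj(I−A) / det(I−A) ≈
  [   1.5459     0.7729     0.4348]
  [   0.1825     1.2024     0.6763]
  [   0.1932     0.0966     1.3043]
The output multiplier for sector j is the column-j sum of the Leontief inverse (I − A)⁻¹ = adj(I−A) / det(I−A).
Column 2 of adj(I−A): (0.3600, 0.5600, 0.0450); det(I−A) = 0.46575.
m_2 = (0.3600 + 0.5600 + 0.0450) / 0.46575 = 0.965 / 0.46575 ≈ 2.072.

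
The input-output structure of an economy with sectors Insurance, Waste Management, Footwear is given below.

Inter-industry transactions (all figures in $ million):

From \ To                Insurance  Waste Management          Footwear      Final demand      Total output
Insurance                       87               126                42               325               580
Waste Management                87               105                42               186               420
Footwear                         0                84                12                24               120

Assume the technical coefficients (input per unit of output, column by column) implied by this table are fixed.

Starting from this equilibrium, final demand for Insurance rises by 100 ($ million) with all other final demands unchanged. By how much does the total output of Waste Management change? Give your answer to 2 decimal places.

Technical coefficients a_ij = z_ij / X_j:
  a_II = 87/580 = 0.15, a_WI = 87/580 = 0.15, a_FI = 0/580 = 0.00
  a_IW = 126/420 = 0.30, a_WW = 105/420 = 0.25, a_FW = 84/420 = 0.20
  a_IF = 42/120 = 0.35, a_WF = 42/120 = 0.35, a_FF = 12/120 = 0.10
I − A =
  [   0.85    -0.30    -0.35]
  [  -0.15     0.75    -0.35]
  [   0.00    -0.20     0.90]
Cofactors of I−A, C_ij = (−1)^(i+j)·(minor ij) (rows/columns in the sector order above):
  C_11 = (0.75)(0.90) − (-0.35)(-0.20) = 0.6050
  C_12 = −[(-0.15)(0.90) − (-0.35)(0.00)] = 0.1350
  C_13 = (-0.15)(-0.20) − (0.75)(0.00) = 0.0300
  C_21 = −[(-0.30)(0.90) − (-0.35)(-0.20)] = 0.3400
  C_22 = (0.85)(0.90) − (-0.35)(0.00) = 0.7650
  C_23 = −[(0.85)(-0.20) − (-0.30)(0.00)] = 0.1700
  C_31 = (-0.30)(-0.35) − (-0.35)(0.75) = 0.3675
  C_32 = −[(0.85)(-0.35) − (-0.35)(-0.15)] = 0.3500
  C_33 = (0.85)(0.75) − (-0.30)(-0.15) = 0.5925
det(I−A) = Σ_j (I−A)_1j·C_1j = (0.85)(0.6050) + (-0.30)(0.1350) + (-0.35)(0.0300) = 0.46325
adj(I−A) = Cᵀ =
  [ 0.6050   0.3400   0.3675]
  [ 0.1350   0.7650   0.3500]
  [ 0.0300   0.1700   0.5925]
(I − A)⁻¹ = adj(I−A) / det(I−A) ≈
  [   1.3060     0.7339     0.7933]
  [   0.2914     1.6514     0.7555]
  [   0.0648     0.3670     1.2790]
Δx = (I − A)⁻¹ Δd with Δd having +100 in the Insurance component and 0 elsewhere.
So Δx_W = L_WI · (+100), where L_WI = adj(I−A)_WI / det(I−A) = 0.1350 / 0.46325.
Δx_W = 0.1350 × (+100) / 0.46325 = 13.50 / 0.46325 ≈ 29.14.

Δx_W = 29.14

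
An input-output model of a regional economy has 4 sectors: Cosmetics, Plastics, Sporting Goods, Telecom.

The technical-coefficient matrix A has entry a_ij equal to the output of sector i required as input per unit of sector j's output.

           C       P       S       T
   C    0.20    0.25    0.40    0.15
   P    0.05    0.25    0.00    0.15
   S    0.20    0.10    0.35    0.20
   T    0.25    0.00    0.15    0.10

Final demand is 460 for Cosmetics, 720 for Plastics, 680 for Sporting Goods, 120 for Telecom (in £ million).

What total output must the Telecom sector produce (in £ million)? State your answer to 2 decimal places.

I − A =
  [   0.80    -0.25    -0.40    -0.15]
  [  -0.05     0.75     0.00    -0.15]
  [  -0.20    -0.10     0.65    -0.20]
  [  -0.25     0.00    -0.15     0.90]
Compute the cofactors C_ij = (−1)^(i+j)·(3×3 minor ij) of I−A; the adjugate is their transpose:
adj(I−A) = Cᵀ =
  [ 0.414000   0.177000   0.292500   0.163500]
  [ 0.056625   0.323125   0.052125   0.074875]
  [ 0.180750   0.125750   0.491250   0.160250]
  [ 0.145125   0.070125   0.163125   0.319875]
det(I−A) = Σ_j (I−A)_1j·C_1j = (0.80)(0.414000) + (-0.25)(0.056625) + (-0.40)(0.180750) + (-0.15)(0.145125) = 0.222975
(I − A)⁻¹ = adj(I−A) / det(I−A) ≈
  [   1.8567     0.7938     1.3118     0.7333]
  [   0.2540     1.4492     0.2338     0.3358]
  [   0.8106     0.5640     2.2032     0.7187]
  [   0.6509     0.3145     0.7316     1.4346]
x = (I − A)⁻¹ d = adj(I−A)·d / det(I−A), with det(I−A) = 0.222975:
  x_C = (0.414000·460 + 0.177000·720 + 0.292500·680 + 0.163500·120) / 0.222975 = 536.40 / 0.222975 ≈ 2405.65
  x_P = (0.056625·460 + 0.323125·720 + 0.052125·680 + 0.074875·120) / 0.222975 = 303.1275 / 0.222975 ≈ 1359.47
  x_S = (0.180750·460 + 0.125750·720 + 0.491250·680 + 0.160250·120) / 0.222975 = 526.965 / 0.222975 ≈ 2363.34
  x_T = (0.145125·460 + 0.070125·720 + 0.163125·680 + 0.319875·120) / 0.222975 = 266.5575 / 0.222975 ≈ 1195.46

x_T = 1195.46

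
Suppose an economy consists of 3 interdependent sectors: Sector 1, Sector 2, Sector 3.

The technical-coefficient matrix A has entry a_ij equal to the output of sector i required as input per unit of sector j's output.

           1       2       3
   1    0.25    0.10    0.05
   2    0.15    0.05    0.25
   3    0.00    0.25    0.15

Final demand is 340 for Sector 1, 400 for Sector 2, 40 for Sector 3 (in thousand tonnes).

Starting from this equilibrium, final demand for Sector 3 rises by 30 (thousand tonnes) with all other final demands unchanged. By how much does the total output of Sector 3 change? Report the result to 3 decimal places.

Δx_3 = 38.456

I − A =
  [   0.75    -0.10    -0.05]
  [  -0.15     0.95    -0.25]
  [   0.00    -0.25     0.85]
Cofactors of I−A, C_ij = (−1)^(i+j)·(minor ij) (rows/columns in the sector order above):
  C_11 = (0.95)(0.85) − (-0.25)(-0.25) = 0.7450
  C_12 = −[(-0.15)(0.85) − (-0.25)(0.00)] = 0.1275
  C_13 = (-0.15)(-0.25) − (0.95)(0.00) = 0.0375
  C_21 = −[(-0.10)(0.85) − (-0.05)(-0.25)] = 0.0975
  C_22 = (0.75)(0.85) − (-0.05)(0.00) = 0.6375
  C_23 = −[(0.75)(-0.25) − (-0.10)(0.00)] = 0.1875
  C_31 = (-0.10)(-0.25) − (-0.05)(0.95) = 0.0725
  C_32 = −[(0.75)(-0.25) − (-0.05)(-0.15)] = 0.1950
  C_33 = (0.75)(0.95) − (-0.10)(-0.15) = 0.6975
det(I−A) = Σ_j (I−A)_1j·C_1j = (0.75)(0.7450) + (-0.10)(0.1275) + (-0.05)(0.0375) = 0.544125
adj(I−A) = Cᵀ =
  [ 0.7450   0.0975   0.0725]
  [ 0.1275   0.6375   0.1950]
  [ 0.0375   0.1875   0.6975]
(I − A)⁻¹ = adj(I−A) / det(I−A) ≈
  [   1.3692     0.1792     0.1332]
  [   0.2343     1.1716     0.3584]
  [   0.0689     0.3446     1.2819]
Δx = (I − A)⁻¹ Δd with Δd having +30 in the Sector 3 component and 0 elsewhere.
So Δx_3 = L_33 · (+30), where L_33 = adj(I−A)_33 / det(I−A) = 0.6975 / 0.544125.
Δx_3 = 0.6975 × (+30) / 0.544125 = 20.925 / 0.544125 ≈ 38.456.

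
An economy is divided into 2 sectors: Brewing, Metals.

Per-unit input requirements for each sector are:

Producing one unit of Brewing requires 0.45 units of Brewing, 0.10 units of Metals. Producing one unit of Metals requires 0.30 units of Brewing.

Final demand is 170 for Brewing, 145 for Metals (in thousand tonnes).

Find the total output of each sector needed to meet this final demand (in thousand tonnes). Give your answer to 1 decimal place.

I − A =
  [   0.55    -0.30]
  [  -0.10     1.00]
det(I−A) = (0.55)(1.00) − (-0.30)(-0.10) = 0.5200
adj(I−A) = [[1.00, 0.30], [0.10, 0.55]]
(I − A)⁻¹ = adj(I−A) / det(I−A) ≈
  [   1.9231     0.5769]
  [   0.1923     1.0577]
x = (I − A)⁻¹ d = adj(I−A)·d / det(I−A), with det(I−A) = 0.5200:
  x_B = (1.00·170 + 0.30·145) / 0.5200 = 213.50 / 0.5200 ≈ 410.6
  x_M = (0.10·170 + 0.55·145) / 0.5200 = 96.75 / 0.5200 ≈ 186.1

x_B = 410.6, x_M = 186.1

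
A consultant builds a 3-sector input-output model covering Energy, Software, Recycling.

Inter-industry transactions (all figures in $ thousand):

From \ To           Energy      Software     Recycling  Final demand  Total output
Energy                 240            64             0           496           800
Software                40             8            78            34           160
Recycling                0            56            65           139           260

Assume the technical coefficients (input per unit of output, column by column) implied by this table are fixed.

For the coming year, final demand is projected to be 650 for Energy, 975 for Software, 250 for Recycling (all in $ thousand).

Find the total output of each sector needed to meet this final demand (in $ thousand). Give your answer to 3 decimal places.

x_E = 1748.629, x_S = 1435.101, x_R = 1003.047

Technical coefficients a_ij = z_ij / X_j:
  a_EE = 240/800 = 0.30, a_SE = 40/800 = 0.05, a_RE = 0/800 = 0.00
  a_ES = 64/160 = 0.40, a_SS = 8/160 = 0.05, a_RS = 56/160 = 0.35
  a_ER = 0/260 = 0.00, a_SR = 78/260 = 0.30, a_RR = 65/260 = 0.25
I − A =
  [   0.70    -0.40     0.00]
  [  -0.05     0.95    -0.30]
  [   0.00    -0.35     0.75]
Cofactors of I−A, C_ij = (−1)^(i+j)·(minor ij) (rows/columns in the sector order above):
  C_11 = (0.95)(0.75) − (-0.30)(-0.35) = 0.6075
  C_12 = −[(-0.05)(0.75) − (-0.30)(0.00)] = 0.0375
  C_13 = (-0.05)(-0.35) − (0.95)(0.00) = 0.0175
  C_21 = −[(-0.40)(0.75) − (0.00)(-0.35)] = 0.3000
  C_22 = (0.70)(0.75) − (0.00)(0.00) = 0.5250
  C_23 = −[(0.70)(-0.35) − (-0.40)(0.00)] = 0.2450
  C_31 = (-0.40)(-0.30) − (0.00)(0.95) = 0.1200
  C_32 = −[(0.70)(-0.30) − (0.00)(-0.05)] = 0.2100
  C_33 = (0.70)(0.95) − (-0.40)(-0.05) = 0.6450
det(I−A) = Σ_j (I−A)_1j·C_1j = (0.70)(0.6075) + (-0.40)(0.0375) + (0.00)(0.0175) = 0.41025
adj(I−A) = Cᵀ =
  [ 0.6075   0.3000   0.1200]
  [ 0.0375   0.5250   0.2100]
  [ 0.0175   0.2450   0.6450]
(I − A)⁻¹ = adj(I−A) / det(I−A) ≈
  [   1.4808     0.7313     0.2925]
  [   0.0914     1.2797     0.5119]
  [   0.0427     0.5972     1.5722]
x = (I − A)⁻¹ d = adj(I−A)·d / det(I−A), with det(I−A) = 0.41025:
  x_E = (0.6075·650 + 0.3000·975 + 0.1200·250) / 0.41025 = 717.375 / 0.41025 ≈ 1748.629
  x_S = (0.0375·650 + 0.5250·975 + 0.2100·250) / 0.41025 = 588.75 / 0.41025 ≈ 1435.101
  x_R = (0.0175·650 + 0.2450·975 + 0.6450·250) / 0.41025 = 411.50 / 0.41025 ≈ 1003.047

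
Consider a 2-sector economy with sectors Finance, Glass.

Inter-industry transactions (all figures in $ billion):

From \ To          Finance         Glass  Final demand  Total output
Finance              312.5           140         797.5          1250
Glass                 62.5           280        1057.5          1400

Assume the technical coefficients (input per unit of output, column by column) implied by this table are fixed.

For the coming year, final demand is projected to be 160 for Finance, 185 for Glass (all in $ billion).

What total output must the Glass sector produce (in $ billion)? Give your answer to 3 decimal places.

x_G = 246.639

Technical coefficients a_ij = z_ij / X_j:
  a_FF = 312.5/1250 = 0.25, a_GF = 62.5/1250 = 0.05
  a_FG = 140/1400 = 0.10, a_GG = 280/1400 = 0.20
I − A =
  [   0.75    -0.10]
  [  -0.05     0.80]
det(I−A) = (0.75)(0.80) − (-0.10)(-0.05) = 0.5950
adj(I−A) = [[0.80, 0.10], [0.05, 0.75]]
(I − A)⁻¹ = adj(I−A) / det(I−A) ≈
  [   1.3445     0.1681]
  [   0.0840     1.2605]
x = (I − A)⁻¹ d = adj(I−A)·d / det(I−A), with det(I−A) = 0.5950:
  x_F = (0.80·160 + 0.10·185) / 0.5950 = 146.50 / 0.5950 ≈ 246.218
  x_G = (0.05·160 + 0.75·185) / 0.5950 = 146.75 / 0.5950 ≈ 246.639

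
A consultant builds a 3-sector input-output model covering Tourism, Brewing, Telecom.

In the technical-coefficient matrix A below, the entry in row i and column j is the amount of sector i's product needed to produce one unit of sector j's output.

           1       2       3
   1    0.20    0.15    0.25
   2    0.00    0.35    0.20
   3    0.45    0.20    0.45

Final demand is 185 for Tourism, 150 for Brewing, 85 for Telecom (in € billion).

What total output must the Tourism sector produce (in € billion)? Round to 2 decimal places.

x_1 = 567.44

I − A =
  [   0.80    -0.15    -0.25]
  [   0.00     0.65    -0.20]
  [  -0.45    -0.20     0.55]
Cofactors of I−A, C_ij = (−1)^(i+j)·(minor ij) (rows/columns in the sector order above):
  C_11 = (0.65)(0.55) − (-0.20)(-0.20) = 0.3175
  C_12 = −[(0.00)(0.55) − (-0.20)(-0.45)] = 0.0900
  C_13 = (0.00)(-0.20) − (0.65)(-0.45) = 0.2925
  C_21 = −[(-0.15)(0.55) − (-0.25)(-0.20)] = 0.1325
  C_22 = (0.80)(0.55) − (-0.25)(-0.45) = 0.3275
  C_23 = −[(0.80)(-0.20) − (-0.15)(-0.45)] = 0.2275
  C_31 = (-0.15)(-0.20) − (-0.25)(0.65) = 0.1925
  C_32 = −[(0.80)(-0.20) − (-0.25)(0.00)] = 0.1600
  C_33 = (0.80)(0.65) − (-0.15)(0.00) = 0.5200
det(I−A) = Σ_j (I−A)_1j·C_1j = (0.80)(0.3175) + (-0.15)(0.0900) + (-0.25)(0.2925) = 0.167375
adj(I−A) = Cᵀ =
  [ 0.3175   0.1325   0.1925]
  [ 0.0900   0.3275   0.1600]
  [ 0.2925   0.2275   0.5200]
(I − A)⁻¹ = adj(I−A) / det(I−A) ≈
  [   1.8969     0.7916     1.1501]
  [   0.5377     1.9567     0.9559]
  [   1.7476     1.3592     3.1068]
x = (I − A)⁻¹ d = adj(I−A)·d / det(I−A), with det(I−A) = 0.167375:
  x_1 = (0.3175·185 + 0.1325·150 + 0.1925·85) / 0.167375 = 94.975 / 0.167375 ≈ 567.44
  x_2 = (0.0900·185 + 0.3275·150 + 0.1600·85) / 0.167375 = 79.375 / 0.167375 ≈ 474.23
  x_3 = (0.2925·185 + 0.2275·150 + 0.5200·85) / 0.167375 = 132.4375 / 0.167375 ≈ 791.26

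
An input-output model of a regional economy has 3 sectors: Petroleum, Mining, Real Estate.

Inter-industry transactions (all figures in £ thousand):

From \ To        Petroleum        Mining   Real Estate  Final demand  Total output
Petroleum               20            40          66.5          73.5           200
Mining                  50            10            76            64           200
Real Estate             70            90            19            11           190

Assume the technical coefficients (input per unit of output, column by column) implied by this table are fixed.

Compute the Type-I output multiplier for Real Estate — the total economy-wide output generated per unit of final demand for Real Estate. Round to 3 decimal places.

m_3 = 4.396

Technical coefficients a_ij = z_ij / X_j:
  a_11 = 20/200 = 0.10, a_21 = 50/200 = 0.25, a_31 = 70/200 = 0.35
  a_12 = 40/200 = 0.20, a_22 = 10/200 = 0.05, a_32 = 90/200 = 0.45
  a_13 = 66.5/190 = 0.35, a_23 = 76/190 = 0.40, a_33 = 19/190 = 0.10
I − A =
  [   0.90    -0.20    -0.35]
  [  -0.25     0.95    -0.40]
  [  -0.35    -0.45     0.90]
Cofactors of I−A, C_ij = (−1)^(i+j)·(minor ij) (rows/columns in the sector order above):
  C_11 = (0.95)(0.90) − (-0.40)(-0.45) = 0.6750
  C_12 = −[(-0.25)(0.90) − (-0.40)(-0.35)] = 0.3650
  C_13 = (-0.25)(-0.45) − (0.95)(-0.35) = 0.4450
  C_21 = −[(-0.20)(0.90) − (-0.35)(-0.45)] = 0.3375
  C_22 = (0.90)(0.90) − (-0.35)(-0.35) = 0.6875
  C_23 = −[(0.90)(-0.45) − (-0.20)(-0.35)] = 0.4750
  C_31 = (-0.20)(-0.40) − (-0.35)(0.95) = 0.4125
  C_32 = −[(0.90)(-0.40) − (-0.35)(-0.25)] = 0.4475
  C_33 = (0.90)(0.95) − (-0.20)(-0.25) = 0.8050
det(I−A) = Σ_j (I−A)_1j·C_1j = (0.90)(0.6750) + (-0.20)(0.3650) + (-0.35)(0.4450) = 0.37875
adj(I−A) = Cᵀ =
  [ 0.6750   0.3375   0.4125]
  [ 0.3650   0.6875   0.4475]
  [ 0.4450   0.4750   0.8050]
(I − A)⁻¹ = adj(I−A) / det(I−A) ≈
  [   1.7822     0.8911     1.0891]
  [   0.9637     1.8152     1.1815]
  [   1.1749     1.2541     2.1254]
The output multiplier for sector j is the column-j sum of the Leontief inverse (I − A)⁻¹ = adj(I−A) / det(I−A).
Column 3 of adj(I−A): (0.4125, 0.4475, 0.8050); det(I−A) = 0.37875.
m_3 = (0.4125 + 0.4475 + 0.8050) / 0.37875 = 1.665 / 0.37875 ≈ 4.396.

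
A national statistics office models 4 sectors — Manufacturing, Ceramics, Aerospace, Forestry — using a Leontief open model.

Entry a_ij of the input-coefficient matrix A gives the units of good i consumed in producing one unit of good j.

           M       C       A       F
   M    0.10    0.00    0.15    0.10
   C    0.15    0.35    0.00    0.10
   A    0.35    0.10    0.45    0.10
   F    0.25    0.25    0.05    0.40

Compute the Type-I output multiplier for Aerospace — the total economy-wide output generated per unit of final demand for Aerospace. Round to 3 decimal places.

I − A =
  [   0.90     0.00    -0.15    -0.10]
  [  -0.15     0.65     0.00    -0.10]
  [  -0.35    -0.10     0.55    -0.10]
  [  -0.25    -0.25    -0.05     0.60]
Compute the cofactors C_ij = (−1)^(i+j)·(3×3 minor ij) of I−A; the adjugate is their transpose:
adj(I−A) = Cᵀ =
  [ 0.197000   0.027000   0.058000   0.047000]
  [ 0.064250   0.241750   0.022500   0.054750]
  [ 0.159250   0.082750   0.308500   0.091750]
  [ 0.122125   0.118875   0.059250   0.285375]
det(I−A) = Σ_j (I−A)_1j·C_1j = (0.90)(0.197000) + (0.00)(0.064250) + (-0.15)(0.159250) + (-0.10)(0.122125) = 0.1412
(I − A)⁻¹ = adj(I−A) / det(I−A) ≈
  [   1.3952     0.1912     0.4108     0.3329]
  [   0.4550     1.7121     0.1593     0.3877]
  [   1.1278     0.5860     2.1848     0.6498]
  [   0.8649     0.8419     0.4196     2.0211]
The output multiplier for sector j is the column-j sum of the Leontief inverse (I − A)⁻¹ = adj(I−A) / det(I−A).
Column A of adj(I−A): (0.058000, 0.022500, 0.308500, 0.059250); det(I−A) = 0.1412.
m_A = (0.058000 + 0.022500 + 0.308500 + 0.059250) / 0.1412 = 0.44825 / 0.1412 ≈ 3.175.

m_A = 3.175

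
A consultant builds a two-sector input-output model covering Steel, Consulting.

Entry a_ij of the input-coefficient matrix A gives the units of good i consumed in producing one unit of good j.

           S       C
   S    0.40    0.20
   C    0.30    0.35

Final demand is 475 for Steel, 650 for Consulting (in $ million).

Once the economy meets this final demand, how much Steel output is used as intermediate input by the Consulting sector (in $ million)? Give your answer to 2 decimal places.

I − A =
  [   0.60    -0.20]
  [  -0.30     0.65]
det(I−A) = (0.60)(0.65) − (-0.20)(-0.30) = 0.3300
adj(I−A) = [[0.65, 0.20], [0.30, 0.60]]
(I − A)⁻¹ = adj(I−A) / det(I−A) ≈
  [   1.9697     0.6061]
  [   0.9091     1.8182]
First solve x = (I − A)⁻¹ d = adj(I−A)·d / det(I−A); in particular x_C = (0.30·475 + 0.60·650) / 0.3300 = 532.50 / 0.3300 ≈ 1613.6364.
Intermediate flow from S to C: z_SC = a_SC · x_C = 0.20 × 532.50 / 0.3300 = 106.50 / 0.3300 ≈ 322.73.

z_SC = 322.73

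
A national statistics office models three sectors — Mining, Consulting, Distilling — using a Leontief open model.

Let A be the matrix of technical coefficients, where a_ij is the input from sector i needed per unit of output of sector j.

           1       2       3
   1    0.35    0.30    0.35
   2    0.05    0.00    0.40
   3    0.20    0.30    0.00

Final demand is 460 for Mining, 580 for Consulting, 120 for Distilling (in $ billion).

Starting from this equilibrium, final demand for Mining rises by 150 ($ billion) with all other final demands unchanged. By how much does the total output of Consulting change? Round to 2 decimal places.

Δx_2 = 42.60

I − A =
  [   0.65    -0.30    -0.35]
  [  -0.05     1.00    -0.40]
  [  -0.20    -0.30     1.00]
Cofactors of I−A, C_ij = (−1)^(i+j)·(minor ij) (rows/columns in the sector order above):
  C_11 = (1.00)(1.00) − (-0.40)(-0.30) = 0.8800
  C_12 = −[(-0.05)(1.00) − (-0.40)(-0.20)] = 0.1300
  C_13 = (-0.05)(-0.30) − (1.00)(-0.20) = 0.2150
  C_21 = −[(-0.30)(1.00) − (-0.35)(-0.30)] = 0.4050
  C_22 = (0.65)(1.00) − (-0.35)(-0.20) = 0.5800
  C_23 = −[(0.65)(-0.30) − (-0.30)(-0.20)] = 0.2550
  C_31 = (-0.30)(-0.40) − (-0.35)(1.00) = 0.4700
  C_32 = −[(0.65)(-0.40) − (-0.35)(-0.05)] = 0.2775
  C_33 = (0.65)(1.00) − (-0.30)(-0.05) = 0.6350
det(I−A) = Σ_j (I−A)_1j·C_1j = (0.65)(0.8800) + (-0.30)(0.1300) + (-0.35)(0.2150) = 0.45775
adj(I−A) = Cᵀ =
  [ 0.8800   0.4050   0.4700]
  [ 0.1300   0.5800   0.2775]
  [ 0.2150   0.2550   0.6350]
(I − A)⁻¹ = adj(I−A) / det(I−A) ≈
  [   1.9224     0.8848     1.0268]
  [   0.2840     1.2671     0.6062]
  [   0.4697     0.5571     1.3872]
Δx = (I − A)⁻¹ Δd with Δd having +150 in the Mining component and 0 elsewhere.
So Δx_2 = L_21 · (+150), where L_21 = adj(I−A)_21 / det(I−A) = 0.1300 / 0.45775.
Δx_2 = 0.1300 × (+150) / 0.45775 = 19.50 / 0.45775 ≈ 42.60.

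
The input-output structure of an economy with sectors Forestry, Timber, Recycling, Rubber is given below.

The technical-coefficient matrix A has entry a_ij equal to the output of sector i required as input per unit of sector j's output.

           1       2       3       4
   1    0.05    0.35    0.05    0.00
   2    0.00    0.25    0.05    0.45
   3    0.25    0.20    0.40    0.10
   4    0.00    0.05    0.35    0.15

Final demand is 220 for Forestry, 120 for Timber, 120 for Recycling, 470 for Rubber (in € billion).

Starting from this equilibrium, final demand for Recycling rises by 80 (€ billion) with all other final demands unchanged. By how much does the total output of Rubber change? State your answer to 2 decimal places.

I − A =
  [   0.95    -0.35    -0.05     0.00]
  [   0.00     0.75    -0.05    -0.45]
  [  -0.25    -0.20     0.60    -0.10]
  [   0.00    -0.05    -0.35     0.85]
Compute the cofactors C_ij = (−1)^(i+j)·(3×3 minor ij) of I−A; the adjugate is their transpose:
adj(I−A) = Cᵀ =
  [ 0.302500   0.175000   0.100750   0.104500]
  [ 0.050000   0.440625   0.190000   0.255625]
  [ 0.153750   0.240625   0.584250   0.196125]
  [ 0.066250   0.125000   0.251750   0.404250]
det(I−A) = Σ_j (I−A)_1j·C_1j = (0.95)(0.302500) + (-0.35)(0.050000) + (-0.05)(0.153750) + (0.00)(0.066250) = 0.2621875
(I − A)⁻¹ = adj(I−A) / det(I−A) ≈
  [   1.1538     0.6675     0.3843     0.3986]
  [   0.1907     1.6806     0.7247     0.9750]
  [   0.5864     0.9178     2.2284     0.7480]
  [   0.2527     0.4768     0.9602     1.5418]
Δx = (I − A)⁻¹ Δd with Δd having +80 in the Recycling component and 0 elsewhere.
So Δx_4 = L_43 · (+80), where L_43 = adj(I−A)_43 / det(I−A) = 0.251750 / 0.2621875.
Δx_4 = 0.251750 × (+80) / 0.2621875 = 20.14 / 0.2621875 ≈ 76.82.

Δx_4 = 76.82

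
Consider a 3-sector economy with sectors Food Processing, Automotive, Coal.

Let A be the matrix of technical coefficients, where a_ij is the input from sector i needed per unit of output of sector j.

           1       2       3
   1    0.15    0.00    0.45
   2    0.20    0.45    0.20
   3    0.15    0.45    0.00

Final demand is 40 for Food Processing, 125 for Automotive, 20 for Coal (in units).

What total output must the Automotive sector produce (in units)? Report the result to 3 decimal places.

I − A =
  [   0.85     0.00    -0.45]
  [  -0.20     0.55    -0.20]
  [  -0.15    -0.45     1.00]
Cofactors of I−A, C_ij = (−1)^(i+j)·(minor ij) (rows/columns in the sector order above):
  C_11 = (0.55)(1.00) − (-0.20)(-0.45) = 0.4600
  C_12 = −[(-0.20)(1.00) − (-0.20)(-0.15)] = 0.2300
  C_13 = (-0.20)(-0.45) − (0.55)(-0.15) = 0.1725
  C_21 = −[(0.00)(1.00) − (-0.45)(-0.45)] = 0.2025
  C_22 = (0.85)(1.00) − (-0.45)(-0.15) = 0.7825
  C_23 = −[(0.85)(-0.45) − (0.00)(-0.15)] = 0.3825
  C_31 = (0.00)(-0.20) − (-0.45)(0.55) = 0.2475
  C_32 = −[(0.85)(-0.20) − (-0.45)(-0.20)] = 0.2600
  C_33 = (0.85)(0.55) − (0.00)(-0.20) = 0.4675
det(I−A) = Σ_j (I−A)_1j·C_1j = (0.85)(0.4600) + (0.00)(0.2300) + (-0.45)(0.1725) = 0.313375
adj(I−A) = Cᵀ =
  [ 0.4600   0.2025   0.2475]
  [ 0.2300   0.7825   0.2600]
  [ 0.1725   0.3825   0.4675]
(I − A)⁻¹ = adj(I−A) / det(I−A) ≈
  [   1.4679     0.6462     0.7898]
  [   0.7339     2.4970     0.8297]
  [   0.5505     1.2206     1.4918]
x = (I − A)⁻¹ d = adj(I−A)·d / det(I−A), with det(I−A) = 0.313375:
  x_1 = (0.4600·40 + 0.2025·125 + 0.2475·20) / 0.313375 = 48.6625 / 0.313375 ≈ 155.285
  x_2 = (0.2300·40 + 0.7825·125 + 0.2600·20) / 0.313375 = 112.2125 / 0.313375 ≈ 358.077
  x_3 = (0.1725·40 + 0.3825·125 + 0.4675·20) / 0.313375 = 64.0625 / 0.313375 ≈ 204.428

x_2 = 358.077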